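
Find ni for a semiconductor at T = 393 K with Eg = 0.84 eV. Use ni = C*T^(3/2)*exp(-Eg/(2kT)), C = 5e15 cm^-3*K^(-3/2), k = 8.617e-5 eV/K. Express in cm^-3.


Step 1: Compute kT = 8.617e-5 * 393 = 0.03386481 eV
Step 2: Exponent = -Eg/(2kT) = -0.84/(2*0.03386481) = -12.40225
Step 3: T^(3/2) = 393^1.5 = 7790.92
Step 4: ni = 5e15 * 7790.92 * exp(-12.40225) = 1.60e+14 cm^-3

1.60e+14


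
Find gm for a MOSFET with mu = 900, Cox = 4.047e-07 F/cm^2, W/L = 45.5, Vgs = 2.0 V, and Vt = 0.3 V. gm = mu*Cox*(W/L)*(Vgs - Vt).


Step 1: Vov = Vgs - Vt = 2.0 - 0.3 = 1.7 V
Step 2: gm = mu * Cox * (W/L) * Vov
Step 3: gm = 900 * 4.047e-07 * 45.5 * 1.7 = 2.82e-02 S

2.82e-02


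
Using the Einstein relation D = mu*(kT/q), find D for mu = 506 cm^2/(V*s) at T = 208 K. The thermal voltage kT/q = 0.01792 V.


Step 1: D = mu * (kT/q)
Step 2: D = 506 * 0.01792
Step 3: D = 9.07 cm^2/s

9.07


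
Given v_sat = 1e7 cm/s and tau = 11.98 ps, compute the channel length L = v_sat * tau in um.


Step 1: tau in seconds = 11.98 ps * 1e-12 = 1.1980e-11 s
Step 2: L = v_sat * tau = 1e7 * 1.1980e-11 = 1.1980e-04 cm
Step 3: L in um = 1.1980e-04 * 1e4 = 1.198 um

1.198


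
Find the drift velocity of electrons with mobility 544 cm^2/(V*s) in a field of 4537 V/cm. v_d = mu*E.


Step 1: v_d = mu * E
Step 2: v_d = 544 * 4537 = 2468128
Step 3: v_d = 2.47e+06 cm/s

2.47e+06


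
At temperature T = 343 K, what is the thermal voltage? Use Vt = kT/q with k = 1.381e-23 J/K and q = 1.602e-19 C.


Step 1: kT = 1.381e-23 * 343 = 4.73683e-21 J
Step 2: Vt = kT/q = 4.73683e-21 / 1.602e-19
Step 3: Vt = 0.02957 V

0.02957


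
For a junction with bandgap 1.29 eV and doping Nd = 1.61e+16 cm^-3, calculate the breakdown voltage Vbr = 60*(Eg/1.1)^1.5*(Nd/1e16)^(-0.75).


Step 1: Eg/1.1 = 1.29/1.1 = 1.172727
Step 2: (Eg/1.1)^1.5 = 1.172727^1.5 = 1.269976
Step 3: (Nd/1e16)^(-0.75) = (1.61)^(-0.75) = 0.699650
Step 4: Vbr = 60 * 1.269976 * 0.699650 = 53.3 V

53.3


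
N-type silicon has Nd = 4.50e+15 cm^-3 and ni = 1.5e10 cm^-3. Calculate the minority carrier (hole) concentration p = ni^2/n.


Step 1: Since Nd >> ni, n ≈ Nd = 4.50e+15 cm^-3
Step 2: p = ni^2 / n = (1.5e10)^2 / 4.50e+15
Step 3: p = 2.25e20 / 4.50e+15 = 5.00e+04 cm^-3

5.00e+04


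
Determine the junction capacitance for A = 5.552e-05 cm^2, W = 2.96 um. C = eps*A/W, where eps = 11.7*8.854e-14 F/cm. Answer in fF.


Step 1: eps_Si = 11.7 * 8.854e-14 = 1.035918e-12 F/cm
Step 2: W in cm = 2.96 * 1e-4 = 2.96e-04 cm
Step 3: C = 1.035918e-12 * 5.552e-05 / 2.96e-04 = 1.943046e-13 F
Step 4: C = 194.3 fF

194.3


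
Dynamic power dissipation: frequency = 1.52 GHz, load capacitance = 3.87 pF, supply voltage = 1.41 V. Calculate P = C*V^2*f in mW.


Step 1: V^2 = 1.41^2 = 1.9881 V^2
Step 2: P = C*V^2*f = 3.87e-12 F * 1.9881 * 1.52e9 Hz
Step 3: P = 1.169479944e-02 W
Step 4: P = 11.695 mW

11.695


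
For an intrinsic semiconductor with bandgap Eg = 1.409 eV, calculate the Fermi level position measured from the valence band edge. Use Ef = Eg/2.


Step 1: For an intrinsic semiconductor, the Fermi level sits at midgap.
Step 2: Ef = Eg / 2 = 1.409 / 2 = 0.7045 eV

0.7045


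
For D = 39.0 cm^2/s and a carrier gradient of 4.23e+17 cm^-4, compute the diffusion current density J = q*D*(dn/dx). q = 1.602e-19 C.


Step 1: J = q * D * (dn/dx)
Step 2: J = 1.602e-19 * 39.0 * 4.23e+17
Step 3: J = 2.64e+00 A/cm^2

2.64e+00


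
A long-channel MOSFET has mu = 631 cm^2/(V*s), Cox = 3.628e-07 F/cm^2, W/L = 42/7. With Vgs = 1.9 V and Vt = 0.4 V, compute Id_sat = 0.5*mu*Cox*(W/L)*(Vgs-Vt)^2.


Step 1: Overdrive voltage Vov = Vgs - Vt = 1.9 - 0.4 = 1.5 V
Step 2: W/L = 42/7 = 6
Step 3: Id = 0.5 * 631 * 3.628e-07 * 6 * 1.5^2
Step 4: Id = 1.55e-03 A

1.55e-03


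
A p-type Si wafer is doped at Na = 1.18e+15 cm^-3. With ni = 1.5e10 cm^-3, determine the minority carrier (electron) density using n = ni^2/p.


Step 1: Majority hole concentration p ≈ Na = 1.18e+15 cm^-3
Step 2: n = ni^2 / Na = (1.5e10)^2 / 1.18e+15
Step 3: n = 1.91e+05 cm^-3

1.91e+05


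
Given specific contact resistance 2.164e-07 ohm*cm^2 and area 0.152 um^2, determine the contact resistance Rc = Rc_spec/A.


Step 1: Convert area to cm^2: 0.152 um^2 = 1.5200e-09 cm^2
Step 2: Rc = Rc_spec / A = 2.164e-07 / 1.5200e-09
Step 3: Rc = 1.42e+02 ohms

1.42e+02


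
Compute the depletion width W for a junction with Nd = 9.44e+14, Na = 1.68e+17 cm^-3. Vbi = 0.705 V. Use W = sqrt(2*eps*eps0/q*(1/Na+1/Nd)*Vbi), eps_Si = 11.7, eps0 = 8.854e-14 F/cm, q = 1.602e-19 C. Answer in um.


Step 1: 1/Na + 1/Nd = 1/1.68e+17 + 1/9.44e+14 = 1.06527e-15
Step 2: 2*eps*eps0/q = 2*11.7*8.854e-14/1.602e-19 = 1.293281e+07
Step 3: W^2 = 1.293281e+07 * 1.06527e-15 * 0.705 = 9.71274e-09
Step 4: W = sqrt(9.71274e-09) = 9.855e-05 cm = 0.9855 um

0.9855


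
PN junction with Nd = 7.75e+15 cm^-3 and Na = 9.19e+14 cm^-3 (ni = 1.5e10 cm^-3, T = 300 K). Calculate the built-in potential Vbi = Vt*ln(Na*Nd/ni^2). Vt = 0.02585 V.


Step 1: Compute Na*Nd/ni^2 = 9.19e+14 * 7.75e+15 / (1.5e10)^2 = 3.1654e+10
Step 2: ln(3.1654e+10) = 24.1781
Step 3: Vbi = 0.02585 * 24.1781 = 0.625 V

0.625


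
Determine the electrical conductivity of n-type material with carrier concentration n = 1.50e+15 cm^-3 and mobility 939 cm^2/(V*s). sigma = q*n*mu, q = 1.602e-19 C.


Step 1: sigma = q * n * mu
Step 2: sigma = 1.602e-19 * 1.50e+15 * 939
Step 3: sigma = 2.256e-01 S/cm

2.256e-01


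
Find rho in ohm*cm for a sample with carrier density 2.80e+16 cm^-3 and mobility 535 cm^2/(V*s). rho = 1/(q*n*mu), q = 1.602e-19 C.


Step 1: sigma = q * n * mu = 1.602e-19 * 2.80e+16 * 535 = 2.39980e+00 S/cm
Step 2: rho = 1 / sigma = 1 / 2.39980e+00 = 0.4167 ohm*cm

0.4167


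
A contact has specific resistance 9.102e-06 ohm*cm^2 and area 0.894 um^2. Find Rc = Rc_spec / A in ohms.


Step 1: Convert area to cm^2: 0.894 um^2 = 8.9400e-09 cm^2
Step 2: Rc = Rc_spec / A = 9.102e-06 / 8.9400e-09
Step 3: Rc = 1.02e+03 ohms

1.02e+03


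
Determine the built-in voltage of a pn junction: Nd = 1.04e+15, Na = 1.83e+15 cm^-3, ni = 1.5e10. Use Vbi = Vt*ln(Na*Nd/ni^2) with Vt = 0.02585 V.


Step 1: Compute Na*Nd/ni^2 = 1.83e+15 * 1.04e+15 / (1.5e10)^2 = 8.4587e+09
Step 2: ln(8.4587e+09) = 22.8585
Step 3: Vbi = 0.02585 * 22.8585 = 0.591 V

0.591


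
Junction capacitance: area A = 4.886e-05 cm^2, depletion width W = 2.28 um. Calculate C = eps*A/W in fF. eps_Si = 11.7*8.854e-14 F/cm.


Step 1: eps_Si = 11.7 * 8.854e-14 = 1.035918e-12 F/cm
Step 2: W in cm = 2.28 * 1e-4 = 2.28e-04 cm
Step 3: C = 1.035918e-12 * 4.886e-05 / 2.28e-04 = 2.219954e-13 F
Step 4: C = 222.0 fF

222.0


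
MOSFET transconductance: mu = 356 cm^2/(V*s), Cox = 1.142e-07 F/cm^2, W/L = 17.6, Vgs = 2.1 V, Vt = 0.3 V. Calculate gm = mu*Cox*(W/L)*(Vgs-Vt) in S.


Step 1: Vov = Vgs - Vt = 2.1 - 0.3 = 1.8 V
Step 2: gm = mu * Cox * (W/L) * Vov
Step 3: gm = 356 * 1.142e-07 * 17.6 * 1.8 = 1.29e-03 S

1.29e-03


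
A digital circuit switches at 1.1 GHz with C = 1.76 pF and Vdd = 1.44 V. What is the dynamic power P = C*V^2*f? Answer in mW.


Step 1: V^2 = 1.44^2 = 2.0736 V^2
Step 2: P = C*V^2*f = 1.76e-12 F * 2.0736 * 1.1e9 Hz
Step 3: P = 4.0144896e-03 W
Step 4: P = 4.014 mW

4.014


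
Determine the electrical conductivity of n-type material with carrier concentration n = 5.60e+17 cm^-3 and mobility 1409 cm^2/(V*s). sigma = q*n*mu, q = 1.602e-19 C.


Step 1: sigma = q * n * mu
Step 2: sigma = 1.602e-19 * 5.60e+17 * 1409
Step 3: sigma = 1.264e+02 S/cm

1.264e+02


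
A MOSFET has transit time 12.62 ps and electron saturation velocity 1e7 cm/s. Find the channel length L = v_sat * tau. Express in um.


Step 1: tau in seconds = 12.62 ps * 1e-12 = 1.2620e-11 s
Step 2: L = v_sat * tau = 1e7 * 1.2620e-11 = 1.2620e-04 cm
Step 3: L in um = 1.2620e-04 * 1e4 = 1.262 um

1.262


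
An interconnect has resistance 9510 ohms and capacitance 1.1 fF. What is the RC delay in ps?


Step 1: tau = R * C
Step 2: tau = 9510 * 1.1 fF = 9510 * 1.1e-15 F
Step 3: tau = 1.0461e-11 s = 10.461 ps

10.461


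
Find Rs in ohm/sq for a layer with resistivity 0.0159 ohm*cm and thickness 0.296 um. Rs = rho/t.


Step 1: Convert thickness to cm: t = 0.296 um = 2.9600e-05 cm
Step 2: Rs = rho / t = 0.0159 / 2.9600e-05
Step 3: Rs = 537.2 ohm/sq

537.2


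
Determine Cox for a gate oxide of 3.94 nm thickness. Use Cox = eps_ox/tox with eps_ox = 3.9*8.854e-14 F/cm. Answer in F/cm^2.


Step 1: eps_ox = 3.9 * 8.854e-14 = 3.45306e-13 F/cm
Step 2: tox in cm = 3.94 nm * 1e-7 = 3.9400e-07 cm
Step 3: Cox = 3.45306e-13 / 3.9400e-07 = 8.76e-07 F/cm^2

8.76e-07


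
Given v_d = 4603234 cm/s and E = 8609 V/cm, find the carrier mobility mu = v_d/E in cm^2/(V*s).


Step 1: mu = v_d / E
Step 2: mu = 4603234 / 8609
Step 3: mu = 534.7 cm^2/(V*s)

534.7


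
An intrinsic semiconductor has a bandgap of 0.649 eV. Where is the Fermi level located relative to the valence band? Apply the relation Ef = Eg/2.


Step 1: For an intrinsic semiconductor, the Fermi level sits at midgap.
Step 2: Ef = Eg / 2 = 0.649 / 2 = 0.3245 eV

0.3245


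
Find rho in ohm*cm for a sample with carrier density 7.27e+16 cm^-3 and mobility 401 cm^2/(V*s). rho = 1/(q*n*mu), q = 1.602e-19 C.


Step 1: sigma = q * n * mu = 1.602e-19 * 7.27e+16 * 401 = 4.67026e+00 S/cm
Step 2: rho = 1 / sigma = 1 / 4.67026e+00 = 0.2141 ohm*cm

0.2141


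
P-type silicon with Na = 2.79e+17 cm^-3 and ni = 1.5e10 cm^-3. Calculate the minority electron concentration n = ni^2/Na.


Step 1: Majority hole concentration p ≈ Na = 2.79e+17 cm^-3
Step 2: n = ni^2 / Na = (1.5e10)^2 / 2.79e+17
Step 3: n = 8.06e+02 cm^-3

8.06e+02


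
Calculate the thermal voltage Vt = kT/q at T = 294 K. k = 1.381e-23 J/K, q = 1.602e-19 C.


Step 1: kT = 1.381e-23 * 294 = 4.06014e-21 J
Step 2: Vt = kT/q = 4.06014e-21 / 1.602e-19
Step 3: Vt = 0.02534 V

0.02534


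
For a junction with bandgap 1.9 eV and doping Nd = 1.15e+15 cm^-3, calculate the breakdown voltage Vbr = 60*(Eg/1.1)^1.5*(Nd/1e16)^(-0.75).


Step 1: Eg/1.1 = 1.9/1.1 = 1.727273
Step 2: (Eg/1.1)^1.5 = 1.727273^1.5 = 2.270082
Step 3: (Nd/1e16)^(-0.75) = (0.115)^(-0.75) = 5.063801
Step 4: Vbr = 60 * 2.270082 * 5.063801 = 689.7 V

689.7


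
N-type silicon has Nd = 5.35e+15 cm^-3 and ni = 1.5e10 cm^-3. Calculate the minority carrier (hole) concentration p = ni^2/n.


Step 1: Since Nd >> ni, n ≈ Nd = 5.35e+15 cm^-3
Step 2: p = ni^2 / n = (1.5e10)^2 / 5.35e+15
Step 3: p = 2.25e20 / 5.35e+15 = 4.21e+04 cm^-3

4.21e+04


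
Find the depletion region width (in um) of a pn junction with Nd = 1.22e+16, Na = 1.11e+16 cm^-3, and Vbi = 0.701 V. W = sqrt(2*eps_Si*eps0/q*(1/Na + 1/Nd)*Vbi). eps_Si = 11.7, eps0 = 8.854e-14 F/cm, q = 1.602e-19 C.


Step 1: 1/Na + 1/Nd = 1/1.11e+16 + 1/1.22e+16 = 1.72057e-16
Step 2: 2*eps*eps0/q = 2*11.7*8.854e-14/1.602e-19 = 1.293281e+07
Step 3: W^2 = 1.293281e+07 * 1.72057e-16 * 0.701 = 1.55985e-09
Step 4: W = sqrt(1.55985e-09) = 3.949e-05 cm = 0.3949 um

0.3949


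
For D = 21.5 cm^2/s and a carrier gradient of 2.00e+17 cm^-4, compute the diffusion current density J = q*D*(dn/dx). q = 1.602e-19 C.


Step 1: J = q * D * (dn/dx)
Step 2: J = 1.602e-19 * 21.5 * 2.00e+17
Step 3: J = 6.89e-01 A/cm^2

6.89e-01


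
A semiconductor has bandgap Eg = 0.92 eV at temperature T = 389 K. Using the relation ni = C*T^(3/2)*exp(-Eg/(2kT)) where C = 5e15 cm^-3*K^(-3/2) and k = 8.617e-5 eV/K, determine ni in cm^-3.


Step 1: Compute kT = 8.617e-5 * 389 = 0.03352013 eV
Step 2: Exponent = -Eg/(2kT) = -0.92/(2*0.03352013) = -13.72310
Step 3: T^(3/2) = 389^1.5 = 7672.28
Step 4: ni = 5e15 * 7672.28 * exp(-13.72310) = 4.21e+13 cm^-3

4.21e+13


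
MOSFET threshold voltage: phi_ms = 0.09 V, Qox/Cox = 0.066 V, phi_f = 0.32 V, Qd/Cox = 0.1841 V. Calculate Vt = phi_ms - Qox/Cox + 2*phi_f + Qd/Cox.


Step 1: Vt = phi_ms - Qox/Cox + 2*phi_f + Qd/Cox
Step 2: Vt = 0.09 - 0.066 + 2*0.32 + 0.1841
Step 3: Vt = 0.09 - 0.066 + 0.64 + 0.1841
Step 4: Vt = 0.8481 V

0.8481


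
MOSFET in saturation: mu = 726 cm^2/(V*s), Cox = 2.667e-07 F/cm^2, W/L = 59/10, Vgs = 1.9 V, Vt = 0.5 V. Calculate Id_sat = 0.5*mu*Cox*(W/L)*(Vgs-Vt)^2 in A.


Step 1: Overdrive voltage Vov = Vgs - Vt = 1.9 - 0.5 = 1.4 V
Step 2: W/L = 59/10 = 5.9
Step 3: Id = 0.5 * 726 * 2.667e-07 * 5.9 * 1.4^2
Step 4: Id = 1.12e-03 A

1.12e-03


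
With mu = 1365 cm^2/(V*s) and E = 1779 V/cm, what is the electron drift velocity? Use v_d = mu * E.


Step 1: v_d = mu * E
Step 2: v_d = 1365 * 1779 = 2428335
Step 3: v_d = 2.43e+06 cm/s

2.43e+06


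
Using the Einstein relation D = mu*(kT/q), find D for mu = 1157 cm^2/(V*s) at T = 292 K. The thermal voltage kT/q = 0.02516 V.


Step 1: D = mu * (kT/q)
Step 2: D = 1157 * 0.02516
Step 3: D = 29.11 cm^2/s

29.11


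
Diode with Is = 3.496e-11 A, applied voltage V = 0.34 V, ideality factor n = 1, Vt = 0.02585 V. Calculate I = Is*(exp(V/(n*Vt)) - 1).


Step 1: V/(n*Vt) = 0.34/(1*0.02585) = 13.1528
Step 2: exp(13.1528) = 5.1545e+05
Step 3: I = 3.496e-11 * (5.1545e+05 - 1) = 1.80e-05 A

1.80e-05


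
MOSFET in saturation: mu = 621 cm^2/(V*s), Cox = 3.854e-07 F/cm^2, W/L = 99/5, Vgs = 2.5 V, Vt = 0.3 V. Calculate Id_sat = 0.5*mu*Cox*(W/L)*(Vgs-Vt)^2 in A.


Step 1: Overdrive voltage Vov = Vgs - Vt = 2.5 - 0.3 = 2.2 V
Step 2: W/L = 99/5 = 19.8
Step 3: Id = 0.5 * 621 * 3.854e-07 * 19.8 * 2.2^2
Step 4: Id = 1.15e-02 A

1.15e-02


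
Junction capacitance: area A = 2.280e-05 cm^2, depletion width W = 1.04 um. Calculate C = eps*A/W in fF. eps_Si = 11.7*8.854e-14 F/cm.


Step 1: eps_Si = 11.7 * 8.854e-14 = 1.035918e-12 F/cm
Step 2: W in cm = 1.04 * 1e-4 = 1.04e-04 cm
Step 3: C = 1.035918e-12 * 2.280e-05 / 1.04e-04 = 2.271051e-13 F
Step 4: C = 227.11 fF

227.11


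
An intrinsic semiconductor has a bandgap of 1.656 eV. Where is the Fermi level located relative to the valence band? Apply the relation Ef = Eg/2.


Step 1: For an intrinsic semiconductor, the Fermi level sits at midgap.
Step 2: Ef = Eg / 2 = 1.656 / 2 = 0.828 eV

0.828


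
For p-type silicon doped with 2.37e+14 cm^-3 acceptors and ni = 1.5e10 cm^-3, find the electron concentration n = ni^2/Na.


Step 1: Majority hole concentration p ≈ Na = 2.37e+14 cm^-3
Step 2: n = ni^2 / Na = (1.5e10)^2 / 2.37e+14
Step 3: n = 9.49e+05 cm^-3

9.49e+05


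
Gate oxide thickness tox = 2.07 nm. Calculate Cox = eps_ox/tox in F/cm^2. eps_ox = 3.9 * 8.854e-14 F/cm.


Step 1: eps_ox = 3.9 * 8.854e-14 = 3.45306e-13 F/cm
Step 2: tox in cm = 2.07 nm * 1e-7 = 2.0700e-07 cm
Step 3: Cox = 3.45306e-13 / 2.0700e-07 = 1.67e-06 F/cm^2

1.67e-06


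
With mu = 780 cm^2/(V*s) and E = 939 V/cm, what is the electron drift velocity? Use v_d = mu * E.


Step 1: v_d = mu * E
Step 2: v_d = 780 * 939 = 732420
Step 3: v_d = 7.32e+05 cm/s

7.32e+05


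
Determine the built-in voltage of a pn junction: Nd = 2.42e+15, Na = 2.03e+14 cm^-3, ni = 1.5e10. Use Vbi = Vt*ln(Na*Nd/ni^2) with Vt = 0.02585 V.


Step 1: Compute Na*Nd/ni^2 = 2.03e+14 * 2.42e+15 / (1.5e10)^2 = 2.1834e+09
Step 2: ln(2.1834e+09) = 21.5041
Step 3: Vbi = 0.02585 * 21.5041 = 0.556 V

0.556


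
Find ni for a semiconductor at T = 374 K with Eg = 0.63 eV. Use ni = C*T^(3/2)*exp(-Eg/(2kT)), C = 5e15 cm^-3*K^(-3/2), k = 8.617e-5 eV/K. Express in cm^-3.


Step 1: Compute kT = 8.617e-5 * 374 = 0.03222758 eV
Step 2: Exponent = -Eg/(2kT) = -0.63/(2*0.03222758) = -9.77424
Step 3: T^(3/2) = 374^1.5 = 7232.82
Step 4: ni = 5e15 * 7232.82 * exp(-9.77424) = 2.06e+15 cm^-3

2.06e+15


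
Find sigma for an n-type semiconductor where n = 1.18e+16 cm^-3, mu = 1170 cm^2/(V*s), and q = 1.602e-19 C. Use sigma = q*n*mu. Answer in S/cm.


Step 1: sigma = q * n * mu
Step 2: sigma = 1.602e-19 * 1.18e+16 * 1170
Step 3: sigma = 2.212e+00 S/cm

2.212e+00


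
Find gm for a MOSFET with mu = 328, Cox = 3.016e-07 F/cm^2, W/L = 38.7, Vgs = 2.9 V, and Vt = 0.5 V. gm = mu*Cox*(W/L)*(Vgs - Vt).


Step 1: Vov = Vgs - Vt = 2.9 - 0.5 = 2.4 V
Step 2: gm = mu * Cox * (W/L) * Vov
Step 3: gm = 328 * 3.016e-07 * 38.7 * 2.4 = 9.19e-03 S

9.19e-03


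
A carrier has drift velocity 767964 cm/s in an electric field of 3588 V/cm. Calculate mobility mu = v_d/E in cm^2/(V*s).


Step 1: mu = v_d / E
Step 2: mu = 767964 / 3588
Step 3: mu = 214.04 cm^2/(V*s)

214.04


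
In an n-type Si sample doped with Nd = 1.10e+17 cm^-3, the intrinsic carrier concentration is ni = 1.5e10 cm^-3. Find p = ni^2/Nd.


Step 1: Since Nd >> ni, n ≈ Nd = 1.10e+17 cm^-3
Step 2: p = ni^2 / n = (1.5e10)^2 / 1.10e+17
Step 3: p = 2.25e20 / 1.10e+17 = 2.05e+03 cm^-3

2.05e+03


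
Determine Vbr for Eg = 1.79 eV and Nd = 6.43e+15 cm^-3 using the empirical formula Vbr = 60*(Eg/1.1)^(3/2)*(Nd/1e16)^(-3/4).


Step 1: Eg/1.1 = 1.79/1.1 = 1.627273
Step 2: (Eg/1.1)^1.5 = 1.627273^1.5 = 2.075824
Step 3: (Nd/1e16)^(-0.75) = (0.643)^(-0.75) = 1.392649
Step 4: Vbr = 60 * 2.075824 * 1.392649 = 173.5 V

173.5


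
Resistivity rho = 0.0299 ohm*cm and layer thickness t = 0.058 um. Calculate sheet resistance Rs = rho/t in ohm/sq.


Step 1: Convert thickness to cm: t = 0.058 um = 5.8000e-06 cm
Step 2: Rs = rho / t = 0.0299 / 5.8000e-06
Step 3: Rs = 5155.2 ohm/sq

5155.2


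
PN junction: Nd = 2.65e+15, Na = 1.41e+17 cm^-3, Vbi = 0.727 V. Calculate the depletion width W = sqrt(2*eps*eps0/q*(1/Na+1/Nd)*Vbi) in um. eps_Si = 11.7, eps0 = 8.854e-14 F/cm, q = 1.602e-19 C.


Step 1: 1/Na + 1/Nd = 1/1.41e+17 + 1/2.65e+15 = 3.84451e-16
Step 2: 2*eps*eps0/q = 2*11.7*8.854e-14/1.602e-19 = 1.293281e+07
Step 3: W^2 = 1.293281e+07 * 3.84451e-16 * 0.727 = 3.61467e-09
Step 4: W = sqrt(3.61467e-09) = 6.012e-05 cm = 0.6012 um

0.6012


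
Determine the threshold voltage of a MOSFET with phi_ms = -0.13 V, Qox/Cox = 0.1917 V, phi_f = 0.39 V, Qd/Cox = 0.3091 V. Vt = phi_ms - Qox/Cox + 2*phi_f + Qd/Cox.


Step 1: Vt = phi_ms - Qox/Cox + 2*phi_f + Qd/Cox
Step 2: Vt = -0.13 - 0.1917 + 2*0.39 + 0.3091
Step 3: Vt = -0.13 - 0.1917 + 0.78 + 0.3091
Step 4: Vt = 0.7674 V

0.7674


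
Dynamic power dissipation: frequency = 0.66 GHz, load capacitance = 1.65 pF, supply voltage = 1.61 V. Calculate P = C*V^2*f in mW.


Step 1: V^2 = 1.61^2 = 2.5921 V^2
Step 2: P = C*V^2*f = 1.65e-12 F * 2.5921 * 0.66e9 Hz
Step 3: P = 2.8227969e-03 W
Step 4: P = 2.823 mW

2.823


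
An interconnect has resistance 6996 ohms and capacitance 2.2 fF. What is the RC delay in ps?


Step 1: tau = R * C
Step 2: tau = 6996 * 2.2 fF = 6996 * 2.2e-15 F
Step 3: tau = 1.53912e-11 s = 15.3912 ps

15.3912


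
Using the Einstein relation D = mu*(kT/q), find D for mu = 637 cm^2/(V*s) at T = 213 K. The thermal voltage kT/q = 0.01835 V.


Step 1: D = mu * (kT/q)
Step 2: D = 637 * 0.01835
Step 3: D = 11.69 cm^2/s

11.69


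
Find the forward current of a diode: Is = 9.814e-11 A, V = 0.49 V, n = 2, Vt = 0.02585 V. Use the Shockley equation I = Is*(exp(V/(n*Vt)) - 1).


Step 1: V/(n*Vt) = 0.49/(2*0.02585) = 9.4778
Step 2: exp(9.4778) = 1.3066e+04
Step 3: I = 9.814e-11 * (1.3066e+04 - 1) = 1.28e-06 A

1.28e-06


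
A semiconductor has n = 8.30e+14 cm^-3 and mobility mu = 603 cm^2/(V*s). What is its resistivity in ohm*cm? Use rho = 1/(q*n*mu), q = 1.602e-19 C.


Step 1: sigma = q * n * mu = 1.602e-19 * 8.30e+14 * 603 = 8.01785e-02 S/cm
Step 2: rho = 1 / sigma = 1 / 8.01785e-02 = 12.47 ohm*cm

12.47


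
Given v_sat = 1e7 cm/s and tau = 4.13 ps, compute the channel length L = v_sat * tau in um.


Step 1: tau in seconds = 4.13 ps * 1e-12 = 4.1300e-12 s
Step 2: L = v_sat * tau = 1e7 * 4.1300e-12 = 4.1300e-05 cm
Step 3: L in um = 4.1300e-05 * 1e4 = 0.413 um

0.413


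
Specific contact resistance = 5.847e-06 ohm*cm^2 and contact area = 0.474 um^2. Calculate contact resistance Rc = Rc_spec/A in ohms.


Step 1: Convert area to cm^2: 0.474 um^2 = 4.7400e-09 cm^2
Step 2: Rc = Rc_spec / A = 5.847e-06 / 4.7400e-09
Step 3: Rc = 1.23e+03 ohms

1.23e+03


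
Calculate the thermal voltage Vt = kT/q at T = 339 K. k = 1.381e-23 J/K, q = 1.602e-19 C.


Step 1: kT = 1.381e-23 * 339 = 4.68159e-21 J
Step 2: Vt = kT/q = 4.68159e-21 / 1.602e-19
Step 3: Vt = 0.02922 V

0.02922


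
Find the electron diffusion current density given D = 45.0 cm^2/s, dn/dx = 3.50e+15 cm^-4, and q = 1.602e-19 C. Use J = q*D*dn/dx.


Step 1: J = q * D * (dn/dx)
Step 2: J = 1.602e-19 * 45.0 * 3.50e+15
Step 3: J = 2.52e-02 A/cm^2

2.52e-02


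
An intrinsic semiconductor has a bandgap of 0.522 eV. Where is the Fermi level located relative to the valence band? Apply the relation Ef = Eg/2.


Step 1: For an intrinsic semiconductor, the Fermi level sits at midgap.
Step 2: Ef = Eg / 2 = 0.522 / 2 = 0.261 eV

0.261


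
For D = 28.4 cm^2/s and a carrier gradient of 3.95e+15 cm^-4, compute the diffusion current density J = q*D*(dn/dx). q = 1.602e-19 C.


Step 1: J = q * D * (dn/dx)
Step 2: J = 1.602e-19 * 28.4 * 3.95e+15
Step 3: J = 1.80e-02 A/cm^2

1.80e-02


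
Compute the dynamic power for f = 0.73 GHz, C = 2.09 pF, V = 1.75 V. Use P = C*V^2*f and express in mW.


Step 1: V^2 = 1.75^2 = 3.0625 V^2
Step 2: P = C*V^2*f = 2.09e-12 F * 3.0625 * 0.73e9 Hz
Step 3: P = 4.67245625e-03 W
Step 4: P = 4.672 mW

4.672


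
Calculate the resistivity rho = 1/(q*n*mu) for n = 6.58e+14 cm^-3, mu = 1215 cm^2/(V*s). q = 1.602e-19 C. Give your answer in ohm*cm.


Step 1: sigma = q * n * mu = 1.602e-19 * 6.58e+14 * 1215 = 1.28075e-01 S/cm
Step 2: rho = 1 / sigma = 1 / 1.28075e-01 = 7.808 ohm*cm

7.808


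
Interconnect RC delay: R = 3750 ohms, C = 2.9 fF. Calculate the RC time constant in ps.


Step 1: tau = R * C
Step 2: tau = 3750 * 2.9 fF = 3750 * 2.9e-15 F
Step 3: tau = 1.0875e-11 s = 10.875 ps

10.875


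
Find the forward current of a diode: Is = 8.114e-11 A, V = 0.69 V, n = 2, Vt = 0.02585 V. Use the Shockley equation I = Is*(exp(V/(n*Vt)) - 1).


Step 1: V/(n*Vt) = 0.69/(2*0.02585) = 13.3462
Step 2: exp(13.3462) = 6.2543e+05
Step 3: I = 8.114e-11 * (6.2543e+05 - 1) = 5.07e-05 A

5.07e-05


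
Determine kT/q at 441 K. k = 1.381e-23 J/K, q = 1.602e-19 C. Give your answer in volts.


Step 1: kT = 1.381e-23 * 441 = 6.09021e-21 J
Step 2: Vt = kT/q = 6.09021e-21 / 1.602e-19
Step 3: Vt = 0.03802 V

0.03802


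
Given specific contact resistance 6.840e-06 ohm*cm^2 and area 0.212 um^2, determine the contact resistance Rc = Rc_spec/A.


Step 1: Convert area to cm^2: 0.212 um^2 = 2.1200e-09 cm^2
Step 2: Rc = Rc_spec / A = 6.840e-06 / 2.1200e-09
Step 3: Rc = 3.23e+03 ohms

3.23e+03


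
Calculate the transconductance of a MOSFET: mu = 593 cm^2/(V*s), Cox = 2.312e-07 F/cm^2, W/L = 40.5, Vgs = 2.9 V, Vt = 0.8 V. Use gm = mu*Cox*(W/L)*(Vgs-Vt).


Step 1: Vov = Vgs - Vt = 2.9 - 0.8 = 2.1 V
Step 2: gm = mu * Cox * (W/L) * Vov
Step 3: gm = 593 * 2.312e-07 * 40.5 * 2.1 = 1.17e-02 S

1.17e-02


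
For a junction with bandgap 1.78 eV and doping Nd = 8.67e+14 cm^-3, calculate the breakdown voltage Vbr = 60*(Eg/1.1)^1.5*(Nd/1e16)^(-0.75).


Step 1: Eg/1.1 = 1.78/1.1 = 1.618182
Step 2: (Eg/1.1)^1.5 = 1.618182^1.5 = 2.058453
Step 3: (Nd/1e16)^(-0.75) = (0.0867)^(-0.75) = 6.258722
Step 4: Vbr = 60 * 2.058453 * 6.258722 = 773.0 V

773.0


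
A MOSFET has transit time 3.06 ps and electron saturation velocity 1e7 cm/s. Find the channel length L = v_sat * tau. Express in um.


Step 1: tau in seconds = 3.06 ps * 1e-12 = 3.0600e-12 s
Step 2: L = v_sat * tau = 1e7 * 3.0600e-12 = 3.0600e-05 cm
Step 3: L in um = 3.0600e-05 * 1e4 = 0.306 um

0.306


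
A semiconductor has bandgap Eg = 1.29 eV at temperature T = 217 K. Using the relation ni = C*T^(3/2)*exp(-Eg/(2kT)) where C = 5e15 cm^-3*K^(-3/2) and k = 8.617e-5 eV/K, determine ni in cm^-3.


Step 1: Compute kT = 8.617e-5 * 217 = 0.01869889 eV
Step 2: Exponent = -Eg/(2kT) = -1.29/(2*0.01869889) = -34.49403
Step 3: T^(3/2) = 217^1.5 = 3196.61
Step 4: ni = 5e15 * 3196.61 * exp(-34.49403) = 1.67e+04 cm^-3

1.67e+04


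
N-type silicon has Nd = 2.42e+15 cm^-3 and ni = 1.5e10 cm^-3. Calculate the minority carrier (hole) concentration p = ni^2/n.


Step 1: Since Nd >> ni, n ≈ Nd = 2.42e+15 cm^-3
Step 2: p = ni^2 / n = (1.5e10)^2 / 2.42e+15
Step 3: p = 2.25e20 / 2.42e+15 = 9.30e+04 cm^-3

9.30e+04


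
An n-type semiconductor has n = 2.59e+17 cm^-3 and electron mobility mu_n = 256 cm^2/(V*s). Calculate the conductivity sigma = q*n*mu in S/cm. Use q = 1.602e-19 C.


Step 1: sigma = q * n * mu
Step 2: sigma = 1.602e-19 * 2.59e+17 * 256
Step 3: sigma = 1.062e+01 S/cm

1.062e+01


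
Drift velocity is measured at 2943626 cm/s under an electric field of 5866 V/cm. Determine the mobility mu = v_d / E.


Step 1: mu = v_d / E
Step 2: mu = 2943626 / 5866
Step 3: mu = 501.81 cm^2/(V*s)

501.81


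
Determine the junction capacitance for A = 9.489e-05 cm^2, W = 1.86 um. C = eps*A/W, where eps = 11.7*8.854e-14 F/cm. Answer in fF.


Step 1: eps_Si = 11.7 * 8.854e-14 = 1.035918e-12 F/cm
Step 2: W in cm = 1.86 * 1e-4 = 1.86e-04 cm
Step 3: C = 1.035918e-12 * 9.489e-05 / 1.86e-04 = 5.284853e-13 F
Step 4: C = 528.49 fF

528.49


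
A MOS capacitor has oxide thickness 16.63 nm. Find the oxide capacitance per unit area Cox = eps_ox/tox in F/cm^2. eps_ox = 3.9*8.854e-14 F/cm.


Step 1: eps_ox = 3.9 * 8.854e-14 = 3.45306e-13 F/cm
Step 2: tox in cm = 16.63 nm * 1e-7 = 1.6630e-06 cm
Step 3: Cox = 3.45306e-13 / 1.6630e-06 = 2.08e-07 F/cm^2

2.08e-07


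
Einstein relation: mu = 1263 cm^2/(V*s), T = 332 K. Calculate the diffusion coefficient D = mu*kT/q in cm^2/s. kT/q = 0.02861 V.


Step 1: D = mu * (kT/q)
Step 2: D = 1263 * 0.02861
Step 3: D = 36.13 cm^2/s

36.13


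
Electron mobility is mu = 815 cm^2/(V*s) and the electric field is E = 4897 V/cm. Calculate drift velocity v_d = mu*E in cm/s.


Step 1: v_d = mu * E
Step 2: v_d = 815 * 4897 = 3991055
Step 3: v_d = 3.99e+06 cm/s

3.99e+06


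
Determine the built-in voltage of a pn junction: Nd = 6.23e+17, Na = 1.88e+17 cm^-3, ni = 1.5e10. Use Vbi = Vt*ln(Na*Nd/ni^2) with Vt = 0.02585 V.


Step 1: Compute Na*Nd/ni^2 = 1.88e+17 * 6.23e+17 / (1.5e10)^2 = 5.2055e+14
Step 2: ln(5.2055e+14) = 33.8859
Step 3: Vbi = 0.02585 * 33.8859 = 0.876 V

0.876


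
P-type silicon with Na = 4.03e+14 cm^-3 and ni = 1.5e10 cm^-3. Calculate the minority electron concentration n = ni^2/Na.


Step 1: Majority hole concentration p ≈ Na = 4.03e+14 cm^-3
Step 2: n = ni^2 / Na = (1.5e10)^2 / 4.03e+14
Step 3: n = 5.58e+05 cm^-3

5.58e+05


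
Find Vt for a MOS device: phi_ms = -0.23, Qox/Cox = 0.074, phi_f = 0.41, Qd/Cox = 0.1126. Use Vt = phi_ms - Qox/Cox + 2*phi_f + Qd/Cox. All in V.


Step 1: Vt = phi_ms - Qox/Cox + 2*phi_f + Qd/Cox
Step 2: Vt = -0.23 - 0.074 + 2*0.41 + 0.1126
Step 3: Vt = -0.23 - 0.074 + 0.82 + 0.1126
Step 4: Vt = 0.6286 V

0.6286


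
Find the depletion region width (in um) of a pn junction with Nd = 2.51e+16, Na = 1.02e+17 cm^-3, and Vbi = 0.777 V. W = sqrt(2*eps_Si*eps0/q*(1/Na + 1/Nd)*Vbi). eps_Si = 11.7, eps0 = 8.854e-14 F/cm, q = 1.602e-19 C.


Step 1: 1/Na + 1/Nd = 1/1.02e+17 + 1/2.51e+16 = 4.96446e-17
Step 2: 2*eps*eps0/q = 2*11.7*8.854e-14/1.602e-19 = 1.293281e+07
Step 3: W^2 = 1.293281e+07 * 4.96446e-17 * 0.777 = 4.98868e-10
Step 4: W = sqrt(4.98868e-10) = 2.234e-05 cm = 0.2234 um

0.2234


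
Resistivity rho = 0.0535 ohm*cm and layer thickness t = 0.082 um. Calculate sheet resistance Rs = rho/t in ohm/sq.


Step 1: Convert thickness to cm: t = 0.082 um = 8.2000e-06 cm
Step 2: Rs = rho / t = 0.0535 / 8.2000e-06
Step 3: Rs = 6524.4 ohm/sq

6524.4


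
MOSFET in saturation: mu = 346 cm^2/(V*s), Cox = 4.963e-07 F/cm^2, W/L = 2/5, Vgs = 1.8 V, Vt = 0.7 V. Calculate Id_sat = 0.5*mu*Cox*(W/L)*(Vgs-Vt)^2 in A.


Step 1: Overdrive voltage Vov = Vgs - Vt = 1.8 - 0.7 = 1.1 V
Step 2: W/L = 2/5 = 0.4
Step 3: Id = 0.5 * 346 * 4.963e-07 * 0.4 * 1.1^2
Step 4: Id = 4.16e-05 A

4.16e-05


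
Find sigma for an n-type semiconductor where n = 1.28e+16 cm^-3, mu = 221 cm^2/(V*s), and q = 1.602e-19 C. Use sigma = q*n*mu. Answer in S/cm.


Step 1: sigma = q * n * mu
Step 2: sigma = 1.602e-19 * 1.28e+16 * 221
Step 3: sigma = 4.532e-01 S/cm

4.532e-01


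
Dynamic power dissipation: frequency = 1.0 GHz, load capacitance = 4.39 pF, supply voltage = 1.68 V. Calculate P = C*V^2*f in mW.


Step 1: V^2 = 1.68^2 = 2.8224 V^2
Step 2: P = C*V^2*f = 4.39e-12 F * 2.8224 * 1.0e9 Hz
Step 3: P = 1.2390336e-02 W
Step 4: P = 12.39 mW

12.39


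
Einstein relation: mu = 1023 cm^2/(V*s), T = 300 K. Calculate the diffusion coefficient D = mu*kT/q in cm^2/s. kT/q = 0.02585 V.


Step 1: D = mu * (kT/q)
Step 2: D = 1023 * 0.02585
Step 3: D = 26.44 cm^2/s

26.44


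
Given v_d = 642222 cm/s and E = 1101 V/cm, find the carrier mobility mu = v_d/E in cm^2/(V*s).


Step 1: mu = v_d / E
Step 2: mu = 642222 / 1101
Step 3: mu = 583.31 cm^2/(V*s)

583.31


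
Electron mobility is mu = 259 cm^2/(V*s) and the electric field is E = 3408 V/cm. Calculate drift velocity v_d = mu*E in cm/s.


Step 1: v_d = mu * E
Step 2: v_d = 259 * 3408 = 882672
Step 3: v_d = 8.83e+05 cm/s

8.83e+05


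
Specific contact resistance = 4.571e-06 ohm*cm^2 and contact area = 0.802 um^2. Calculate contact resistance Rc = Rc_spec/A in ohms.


Step 1: Convert area to cm^2: 0.802 um^2 = 8.0200e-09 cm^2
Step 2: Rc = Rc_spec / A = 4.571e-06 / 8.0200e-09
Step 3: Rc = 5.70e+02 ohms

5.70e+02


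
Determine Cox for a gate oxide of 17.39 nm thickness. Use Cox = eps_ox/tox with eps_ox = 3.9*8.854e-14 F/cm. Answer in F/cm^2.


Step 1: eps_ox = 3.9 * 8.854e-14 = 3.45306e-13 F/cm
Step 2: tox in cm = 17.39 nm * 1e-7 = 1.7390e-06 cm
Step 3: Cox = 3.45306e-13 / 1.7390e-06 = 1.99e-07 F/cm^2

1.99e-07


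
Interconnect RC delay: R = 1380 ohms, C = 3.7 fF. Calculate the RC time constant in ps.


Step 1: tau = R * C
Step 2: tau = 1380 * 3.7 fF = 1380 * 3.7e-15 F
Step 3: tau = 5.106e-12 s = 5.106 ps

5.106


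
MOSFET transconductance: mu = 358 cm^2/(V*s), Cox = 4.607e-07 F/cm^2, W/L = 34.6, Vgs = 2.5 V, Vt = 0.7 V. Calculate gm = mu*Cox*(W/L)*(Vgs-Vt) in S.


Step 1: Vov = Vgs - Vt = 2.5 - 0.7 = 1.8 V
Step 2: gm = mu * Cox * (W/L) * Vov
Step 3: gm = 358 * 4.607e-07 * 34.6 * 1.8 = 1.03e-02 S

1.03e-02


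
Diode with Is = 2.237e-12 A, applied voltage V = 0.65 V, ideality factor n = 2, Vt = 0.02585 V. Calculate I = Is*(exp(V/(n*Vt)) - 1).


Step 1: V/(n*Vt) = 0.65/(2*0.02585) = 12.5725
Step 2: exp(12.5725) = 2.8851e+05
Step 3: I = 2.237e-12 * (2.8851e+05 - 1) = 6.45e-07 A

6.45e-07


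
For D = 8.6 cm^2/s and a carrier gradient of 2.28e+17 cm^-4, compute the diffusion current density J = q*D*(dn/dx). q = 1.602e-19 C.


Step 1: J = q * D * (dn/dx)
Step 2: J = 1.602e-19 * 8.6 * 2.28e+17
Step 3: J = 3.14e-01 A/cm^2

3.14e-01


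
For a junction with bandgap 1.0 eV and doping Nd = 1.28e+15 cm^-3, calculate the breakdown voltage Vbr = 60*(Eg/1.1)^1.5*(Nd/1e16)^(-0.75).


Step 1: Eg/1.1 = 1.0/1.1 = 0.909091
Step 2: (Eg/1.1)^1.5 = 0.909091^1.5 = 0.866784
Step 3: (Nd/1e16)^(-0.75) = (0.128)^(-0.75) = 4.672965
Step 4: Vbr = 60 * 0.866784 * 4.672965 = 243.0 V

243.0


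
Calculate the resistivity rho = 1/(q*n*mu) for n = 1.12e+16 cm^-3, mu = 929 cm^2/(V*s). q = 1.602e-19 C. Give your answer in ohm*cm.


Step 1: sigma = q * n * mu = 1.602e-19 * 1.12e+16 * 929 = 1.66685e+00 S/cm
Step 2: rho = 1 / sigma = 1 / 1.66685e+00 = 0.5999 ohm*cm

0.5999


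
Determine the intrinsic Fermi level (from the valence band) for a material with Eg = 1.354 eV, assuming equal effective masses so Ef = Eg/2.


Step 1: For an intrinsic semiconductor, the Fermi level sits at midgap.
Step 2: Ef = Eg / 2 = 1.354 / 2 = 0.677 eV

0.677


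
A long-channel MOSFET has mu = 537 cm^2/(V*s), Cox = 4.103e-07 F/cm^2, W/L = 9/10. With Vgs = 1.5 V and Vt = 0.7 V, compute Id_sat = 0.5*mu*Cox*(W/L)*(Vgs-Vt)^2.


Step 1: Overdrive voltage Vov = Vgs - Vt = 1.5 - 0.7 = 0.8 V
Step 2: W/L = 9/10 = 0.9
Step 3: Id = 0.5 * 537 * 4.103e-07 * 0.9 * 0.8^2
Step 4: Id = 6.35e-05 A

6.35e-05


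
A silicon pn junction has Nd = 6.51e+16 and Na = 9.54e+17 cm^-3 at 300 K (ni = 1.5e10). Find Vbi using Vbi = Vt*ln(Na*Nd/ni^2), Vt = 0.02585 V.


Step 1: Compute Na*Nd/ni^2 = 9.54e+17 * 6.51e+16 / (1.5e10)^2 = 2.7602e+14
Step 2: ln(2.7602e+14) = 33.2515
Step 3: Vbi = 0.02585 * 33.2515 = 0.86 V

0.86


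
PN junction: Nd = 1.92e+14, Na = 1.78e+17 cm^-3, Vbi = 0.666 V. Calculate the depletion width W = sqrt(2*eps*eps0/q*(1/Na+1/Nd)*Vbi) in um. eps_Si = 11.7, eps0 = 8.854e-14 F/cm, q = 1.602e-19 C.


Step 1: 1/Na + 1/Nd = 1/1.78e+17 + 1/1.92e+14 = 5.21395e-15
Step 2: 2*eps*eps0/q = 2*11.7*8.854e-14/1.602e-19 = 1.293281e+07
Step 3: W^2 = 1.293281e+07 * 5.21395e-15 * 0.666 = 4.49091e-08
Step 4: W = sqrt(4.49091e-08) = 2.119e-04 cm = 2.119 um

2.119


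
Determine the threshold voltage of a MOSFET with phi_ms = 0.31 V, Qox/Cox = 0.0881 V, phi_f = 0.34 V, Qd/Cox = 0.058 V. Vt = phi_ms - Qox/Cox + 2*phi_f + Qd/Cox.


Step 1: Vt = phi_ms - Qox/Cox + 2*phi_f + Qd/Cox
Step 2: Vt = 0.31 - 0.0881 + 2*0.34 + 0.058
Step 3: Vt = 0.31 - 0.0881 + 0.68 + 0.058
Step 4: Vt = 0.9599 V

0.9599


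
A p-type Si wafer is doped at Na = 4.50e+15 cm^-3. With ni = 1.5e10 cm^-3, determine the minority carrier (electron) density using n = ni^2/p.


Step 1: Majority hole concentration p ≈ Na = 4.50e+15 cm^-3
Step 2: n = ni^2 / Na = (1.5e10)^2 / 4.50e+15
Step 3: n = 5.00e+04 cm^-3

5.00e+04


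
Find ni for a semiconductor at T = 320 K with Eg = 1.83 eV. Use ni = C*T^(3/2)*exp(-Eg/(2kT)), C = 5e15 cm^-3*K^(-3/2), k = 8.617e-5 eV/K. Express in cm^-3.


Step 1: Compute kT = 8.617e-5 * 320 = 0.0275744 eV
Step 2: Exponent = -Eg/(2kT) = -1.83/(2*0.0275744) = -33.18295
Step 3: T^(3/2) = 320^1.5 = 5724.33
Step 4: ni = 5e15 * 5724.33 * exp(-33.18295) = 1.11e+05 cm^-3

1.11e+05


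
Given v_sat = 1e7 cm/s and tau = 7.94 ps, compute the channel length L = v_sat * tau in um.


Step 1: tau in seconds = 7.94 ps * 1e-12 = 7.9400e-12 s
Step 2: L = v_sat * tau = 1e7 * 7.9400e-12 = 7.9400e-05 cm
Step 3: L in um = 7.9400e-05 * 1e4 = 0.794 um

0.794


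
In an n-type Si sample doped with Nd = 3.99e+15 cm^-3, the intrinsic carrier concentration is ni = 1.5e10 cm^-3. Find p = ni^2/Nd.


Step 1: Since Nd >> ni, n ≈ Nd = 3.99e+15 cm^-3
Step 2: p = ni^2 / n = (1.5e10)^2 / 3.99e+15
Step 3: p = 2.25e20 / 3.99e+15 = 5.64e+04 cm^-3

5.64e+04


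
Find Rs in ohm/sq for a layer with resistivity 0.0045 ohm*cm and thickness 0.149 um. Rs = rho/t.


Step 1: Convert thickness to cm: t = 0.149 um = 1.4900e-05 cm
Step 2: Rs = rho / t = 0.0045 / 1.4900e-05
Step 3: Rs = 302.0 ohm/sq

302.0


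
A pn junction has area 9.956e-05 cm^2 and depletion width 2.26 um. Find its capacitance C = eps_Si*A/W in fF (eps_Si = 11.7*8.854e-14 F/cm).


Step 1: eps_Si = 11.7 * 8.854e-14 = 1.035918e-12 F/cm
Step 2: W in cm = 2.26 * 1e-4 = 2.26e-04 cm
Step 3: C = 1.035918e-12 * 9.956e-05 / 2.26e-04 = 4.563540e-13 F
Step 4: C = 456.35 fF

456.35


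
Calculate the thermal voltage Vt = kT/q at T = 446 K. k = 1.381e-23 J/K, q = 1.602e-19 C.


Step 1: kT = 1.381e-23 * 446 = 6.15926e-21 J
Step 2: Vt = kT/q = 6.15926e-21 / 1.602e-19
Step 3: Vt = 0.03845 V

0.03845


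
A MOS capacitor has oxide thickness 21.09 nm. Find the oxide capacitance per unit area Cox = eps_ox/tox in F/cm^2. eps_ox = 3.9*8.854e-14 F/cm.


Step 1: eps_ox = 3.9 * 8.854e-14 = 3.45306e-13 F/cm
Step 2: tox in cm = 21.09 nm * 1e-7 = 2.1090e-06 cm
Step 3: Cox = 3.45306e-13 / 2.1090e-06 = 1.64e-07 F/cm^2

1.64e-07


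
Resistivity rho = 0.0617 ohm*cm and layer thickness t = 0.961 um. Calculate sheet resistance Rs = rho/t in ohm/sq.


Step 1: Convert thickness to cm: t = 0.961 um = 9.6100e-05 cm
Step 2: Rs = rho / t = 0.0617 / 9.6100e-05
Step 3: Rs = 642.0 ohm/sq

642.0


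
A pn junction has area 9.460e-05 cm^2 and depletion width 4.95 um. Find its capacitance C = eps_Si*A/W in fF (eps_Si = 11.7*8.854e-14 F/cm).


Step 1: eps_Si = 11.7 * 8.854e-14 = 1.035918e-12 F/cm
Step 2: W in cm = 4.95 * 1e-4 = 4.95e-04 cm
Step 3: C = 1.035918e-12 * 9.460e-05 / 4.95e-04 = 1.979754e-13 F
Step 4: C = 197.98 fF

197.98


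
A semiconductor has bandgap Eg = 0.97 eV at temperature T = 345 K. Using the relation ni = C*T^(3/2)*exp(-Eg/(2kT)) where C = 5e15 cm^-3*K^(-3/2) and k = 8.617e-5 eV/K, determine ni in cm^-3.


Step 1: Compute kT = 8.617e-5 * 345 = 0.02972865 eV
Step 2: Exponent = -Eg/(2kT) = -0.97/(2*0.02972865) = -16.31423
Step 3: T^(3/2) = 345^1.5 = 6408.09
Step 4: ni = 5e15 * 6408.09 * exp(-16.31423) = 2.63e+12 cm^-3

2.63e+12


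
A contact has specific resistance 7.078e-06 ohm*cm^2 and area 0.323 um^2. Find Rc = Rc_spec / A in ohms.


Step 1: Convert area to cm^2: 0.323 um^2 = 3.2300e-09 cm^2
Step 2: Rc = Rc_spec / A = 7.078e-06 / 3.2300e-09
Step 3: Rc = 2.19e+03 ohms

2.19e+03


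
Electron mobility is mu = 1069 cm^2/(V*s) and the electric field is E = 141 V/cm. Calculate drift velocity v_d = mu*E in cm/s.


Step 1: v_d = mu * E
Step 2: v_d = 1069 * 141 = 150729
Step 3: v_d = 1.51e+05 cm/s

1.51e+05


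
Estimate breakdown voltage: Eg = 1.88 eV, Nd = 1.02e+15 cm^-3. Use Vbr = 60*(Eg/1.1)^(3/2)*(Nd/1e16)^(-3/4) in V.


Step 1: Eg/1.1 = 1.88/1.1 = 1.709091
Step 2: (Eg/1.1)^1.5 = 1.709091^1.5 = 2.234332
Step 3: (Nd/1e16)^(-0.75) = (0.102)^(-0.75) = 5.540512
Step 4: Vbr = 60 * 2.234332 * 5.540512 = 742.8 V

742.8


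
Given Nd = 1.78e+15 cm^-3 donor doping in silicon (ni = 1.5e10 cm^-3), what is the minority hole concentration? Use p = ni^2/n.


Step 1: Since Nd >> ni, n ≈ Nd = 1.78e+15 cm^-3
Step 2: p = ni^2 / n = (1.5e10)^2 / 1.78e+15
Step 3: p = 2.25e20 / 1.78e+15 = 1.26e+05 cm^-3

1.26e+05


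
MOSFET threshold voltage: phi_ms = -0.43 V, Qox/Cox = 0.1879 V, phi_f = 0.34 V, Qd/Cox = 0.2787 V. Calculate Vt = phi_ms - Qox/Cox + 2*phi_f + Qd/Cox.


Step 1: Vt = phi_ms - Qox/Cox + 2*phi_f + Qd/Cox
Step 2: Vt = -0.43 - 0.1879 + 2*0.34 + 0.2787
Step 3: Vt = -0.43 - 0.1879 + 0.68 + 0.2787
Step 4: Vt = 0.3408 V

0.3408


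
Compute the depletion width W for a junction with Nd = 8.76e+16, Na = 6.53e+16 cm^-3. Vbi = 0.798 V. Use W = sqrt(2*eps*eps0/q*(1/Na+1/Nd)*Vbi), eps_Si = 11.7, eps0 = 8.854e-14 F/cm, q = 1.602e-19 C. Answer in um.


Step 1: 1/Na + 1/Nd = 1/6.53e+16 + 1/8.76e+16 = 2.67295e-17
Step 2: 2*eps*eps0/q = 2*11.7*8.854e-14/1.602e-19 = 1.293281e+07
Step 3: W^2 = 1.293281e+07 * 2.67295e-17 * 0.798 = 2.75859e-10
Step 4: W = sqrt(2.75859e-10) = 1.661e-05 cm = 0.1661 um

0.1661


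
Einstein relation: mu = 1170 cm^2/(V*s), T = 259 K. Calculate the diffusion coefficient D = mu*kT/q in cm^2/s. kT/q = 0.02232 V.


Step 1: D = mu * (kT/q)
Step 2: D = 1170 * 0.02232
Step 3: D = 26.11 cm^2/s

26.11


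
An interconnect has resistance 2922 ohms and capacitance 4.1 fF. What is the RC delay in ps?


Step 1: tau = R * C
Step 2: tau = 2922 * 4.1 fF = 2922 * 4.1e-15 F
Step 3: tau = 1.19802e-11 s = 11.9802 ps

11.9802


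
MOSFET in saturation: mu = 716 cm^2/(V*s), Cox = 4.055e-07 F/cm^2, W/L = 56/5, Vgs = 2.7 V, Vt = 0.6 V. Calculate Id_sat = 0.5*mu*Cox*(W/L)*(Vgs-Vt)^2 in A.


Step 1: Overdrive voltage Vov = Vgs - Vt = 2.7 - 0.6 = 2.1 V
Step 2: W/L = 56/5 = 11.2
Step 3: Id = 0.5 * 716 * 4.055e-07 * 11.2 * 2.1^2
Step 4: Id = 7.17e-03 A

7.17e-03


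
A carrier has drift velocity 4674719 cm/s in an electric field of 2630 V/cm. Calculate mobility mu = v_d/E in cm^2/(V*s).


Step 1: mu = v_d / E
Step 2: mu = 4674719 / 2630
Step 3: mu = 1777.46 cm^2/(V*s)

1777.46


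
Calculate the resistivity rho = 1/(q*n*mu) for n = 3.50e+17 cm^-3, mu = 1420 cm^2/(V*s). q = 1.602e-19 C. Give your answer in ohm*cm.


Step 1: sigma = q * n * mu = 1.602e-19 * 3.50e+17 * 1420 = 7.96194e+01 S/cm
Step 2: rho = 1 / sigma = 1 / 7.96194e+01 = 0.01256 ohm*cm

0.01256


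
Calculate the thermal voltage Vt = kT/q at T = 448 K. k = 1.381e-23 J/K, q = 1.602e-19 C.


Step 1: kT = 1.381e-23 * 448 = 6.18688e-21 J
Step 2: Vt = kT/q = 6.18688e-21 / 1.602e-19
Step 3: Vt = 0.03862 V

0.03862


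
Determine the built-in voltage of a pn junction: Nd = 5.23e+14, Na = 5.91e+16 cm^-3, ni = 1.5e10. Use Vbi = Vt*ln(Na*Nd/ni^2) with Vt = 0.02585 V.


Step 1: Compute Na*Nd/ni^2 = 5.91e+16 * 5.23e+14 / (1.5e10)^2 = 1.3737e+11
Step 2: ln(1.3737e+11) = 25.6459
Step 3: Vbi = 0.02585 * 25.6459 = 0.663 V

0.663
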